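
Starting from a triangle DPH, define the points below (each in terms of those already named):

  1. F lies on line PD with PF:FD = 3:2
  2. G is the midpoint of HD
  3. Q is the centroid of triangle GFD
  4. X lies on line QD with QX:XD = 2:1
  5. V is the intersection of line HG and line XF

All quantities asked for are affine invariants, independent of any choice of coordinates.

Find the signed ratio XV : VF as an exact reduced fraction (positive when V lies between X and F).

Choose coordinates D = (0, 0), P = (1, 0), H = (0, 1).
1. F lies on line PD with PF:FD = 3:2 ⇒ F = (2/5, 0)
2. G is the midpoint of HD ⇒ G = (0, 1/2)
3. Q is the centroid of triangle GFD ⇒ Q = (2/15, 1/6)
4. X lies on line QD with QX:XD = 2:1 ⇒ X = (2/45, 1/18)
5. V is the intersection of line HG and line XF ⇒ V = (0, 1/16)
V = X + t·(F−X) with t = -1/8, so XV:VF = t:(1−t) = -1/8:9/8

XV:VF = -1/9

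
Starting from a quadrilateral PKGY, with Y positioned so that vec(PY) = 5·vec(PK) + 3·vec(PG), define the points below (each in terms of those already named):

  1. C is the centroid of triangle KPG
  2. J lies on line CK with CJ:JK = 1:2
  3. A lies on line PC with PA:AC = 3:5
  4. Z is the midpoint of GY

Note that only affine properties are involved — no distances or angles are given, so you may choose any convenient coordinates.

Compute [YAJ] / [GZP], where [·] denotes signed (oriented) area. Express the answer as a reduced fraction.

[YAJ]:[GZP] = -11/36

Assign P = (0, 0), K = (1, 0), G = (0, 1), Y = (5, 3) — the answer is frame-independent, so this choice is without loss of generality.
1. C is the centroid of triangle KPG ⇒ C = (1/3, 1/3)
2. J lies on line CK with CJ:JK = 1:2 ⇒ J = (5/9, 2/9)
3. A lies on line PC with PA:AC = 3:5 ⇒ A = (1/8, 1/8)
4. Z is the midpoint of GY ⇒ Z = (5/2, 2)
2·[YAJ] = 55/72, 2·[GZP] = -5/2
[YAJ]:[GZP] = 55/72:-5/2 = -11/36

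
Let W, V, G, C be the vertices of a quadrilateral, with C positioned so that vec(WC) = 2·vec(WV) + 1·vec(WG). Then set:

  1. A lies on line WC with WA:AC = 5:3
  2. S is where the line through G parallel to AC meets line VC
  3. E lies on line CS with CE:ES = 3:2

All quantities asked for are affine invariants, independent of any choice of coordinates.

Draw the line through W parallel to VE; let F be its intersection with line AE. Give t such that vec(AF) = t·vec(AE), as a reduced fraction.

Set W = (0, 0), V = (1, 0), G = (0, 1), C = (2, 1); any affine frame gives the same invariant.
1. A lies on line WC with WA:AC = 5:3 ⇒ A = (5/4, 5/8)
2. S is where the line through G parallel to AC meets line VC ⇒ S = (4, 3)
3. E lies on line CS with CE:ES = 3:2 ⇒ E = (16/5, 11/5)
through W parallel to VE: direction (11/5, 11/5); meets AE at F = (-2, -2)
F = A + t·(E−A) with t = -5/3

t = -5/3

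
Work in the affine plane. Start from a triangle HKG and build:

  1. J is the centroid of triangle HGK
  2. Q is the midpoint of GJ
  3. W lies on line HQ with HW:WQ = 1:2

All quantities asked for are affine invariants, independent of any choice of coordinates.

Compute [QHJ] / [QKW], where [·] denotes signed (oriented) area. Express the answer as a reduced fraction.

[QHJ]:[QKW] = -3/8

Set H = (0, 0), K = (1, 0), G = (0, 1); any affine frame gives the same invariant.
1. J is the centroid of triangle HGK ⇒ J = (1/3, 1/3)
2. Q is the midpoint of GJ ⇒ Q = (1/6, 2/3)
3. W lies on line HQ with HW:WQ = 1:2 ⇒ W = (1/18, 2/9)
2·[QHJ] = 1/6, 2·[QKW] = -4/9
[QHJ]:[QKW] = 1/6:-4/9 = -3/8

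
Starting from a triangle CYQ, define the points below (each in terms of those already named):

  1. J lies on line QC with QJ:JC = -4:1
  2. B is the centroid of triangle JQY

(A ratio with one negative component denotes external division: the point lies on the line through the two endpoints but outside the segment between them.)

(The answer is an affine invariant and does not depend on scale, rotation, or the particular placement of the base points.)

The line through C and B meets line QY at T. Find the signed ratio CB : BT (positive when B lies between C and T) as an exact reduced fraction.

Set C = (0, 0), Y = (1, 0), Q = (0, 1); any affine frame gives the same invariant.
1. J lies on line QC with QJ:JC = -4:1 ⇒ J = (0, -1/3)
2. B is the centroid of triangle JQY ⇒ B = (1/3, 2/9)
line CB meets QY at T = (3/5, 2/5)
B = C + t·(T−C) with t = 5/9, so CB:BT = 5/9:4/9

CB:BT = 5/4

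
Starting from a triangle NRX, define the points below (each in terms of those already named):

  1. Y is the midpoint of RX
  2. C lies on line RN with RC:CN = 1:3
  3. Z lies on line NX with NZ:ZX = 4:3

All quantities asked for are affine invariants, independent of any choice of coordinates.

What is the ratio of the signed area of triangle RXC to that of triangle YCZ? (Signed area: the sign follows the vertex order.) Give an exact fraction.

Set N = (0, 0), R = (1, 0), X = (0, 1); any affine frame gives the same invariant.
1. Y is the midpoint of RX ⇒ Y = (1/2, 1/2)
2. C lies on line RN with RC:CN = 1:3 ⇒ C = (3/4, 0)
3. Z lies on line NX with NZ:ZX = 4:3 ⇒ Z = (0, 4/7)
2·[RXC] = 1/4, 2·[YCZ] = -13/56
[RXC]:[YCZ] = 1/4:-13/56 = -14/13

[RXC]:[YCZ] = -14/13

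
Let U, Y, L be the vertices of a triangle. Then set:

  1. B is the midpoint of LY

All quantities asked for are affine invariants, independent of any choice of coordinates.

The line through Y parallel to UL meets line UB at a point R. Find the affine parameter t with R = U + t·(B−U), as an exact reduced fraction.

Work in coordinates with U = (0, 0), Y = (1, 0), L = (0, 1).
1. B is the midpoint of LY ⇒ B = (1/2, 1/2)
through Y parallel to UL: direction (0, 1); meets UB at R = (1, 1)
R = U + t·(B−U) with t = 2

t = 2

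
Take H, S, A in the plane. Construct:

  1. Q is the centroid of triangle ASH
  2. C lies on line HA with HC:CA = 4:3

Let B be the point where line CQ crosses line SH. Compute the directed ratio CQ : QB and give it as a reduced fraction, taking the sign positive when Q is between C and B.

Work in coordinates with H = (0, 0), S = (1, 0), A = (0, 1).
1. Q is the centroid of triangle ASH ⇒ Q = (1/3, 1/3)
2. C lies on line HA with HC:CA = 4:3 ⇒ C = (0, 4/7)
line CQ meets SH at B = (4/5, 0)
Q = C + t·(B−C) with t = 5/12, so CQ:QB = 5/12:7/12

CQ:QB = 5/7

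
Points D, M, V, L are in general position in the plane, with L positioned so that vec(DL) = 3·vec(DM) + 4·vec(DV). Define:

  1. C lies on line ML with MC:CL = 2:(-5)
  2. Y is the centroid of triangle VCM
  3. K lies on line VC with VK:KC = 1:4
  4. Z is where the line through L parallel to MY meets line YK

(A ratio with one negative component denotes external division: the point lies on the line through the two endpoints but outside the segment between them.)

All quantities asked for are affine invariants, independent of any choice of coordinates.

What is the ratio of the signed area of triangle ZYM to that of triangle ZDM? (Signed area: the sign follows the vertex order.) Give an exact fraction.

Choose coordinates D = (0, 0), M = (1, 0), V = (0, 1), L = (3, 4).
1. C lies on line ML with MC:CL = 2:(-5) ⇒ C = (-1/3, -8/3)
2. Y is the centroid of triangle VCM ⇒ Y = (2/9, -5/9)
3. K lies on line VC with VK:KC = 1:4 ⇒ K = (-1/15, 4/15)
4. Z is where the line through L parallel to MY meets line YK ⇒ Z = (-1/2, 3/2)
2·[ZYM] = 2, 2·[ZDM] = 3/2
[ZYM]:[ZDM] = 2:3/2 = 4/3

[ZYM]:[ZDM] = 4/3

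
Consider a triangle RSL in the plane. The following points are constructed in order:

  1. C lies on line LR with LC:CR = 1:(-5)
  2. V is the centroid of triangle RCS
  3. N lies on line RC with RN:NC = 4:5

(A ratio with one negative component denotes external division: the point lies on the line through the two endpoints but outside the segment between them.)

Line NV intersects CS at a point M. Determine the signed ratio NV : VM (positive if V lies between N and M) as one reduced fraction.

NV:VM = 2/3

Set R = (0, 0), S = (1, 0), L = (0, 1); any affine frame gives the same invariant.
1. C lies on line LR with LC:CR = 1:(-5) ⇒ C = (0, 5/4)
2. V is the centroid of triangle RCS ⇒ V = (1/3, 5/12)
3. N lies on line RC with RN:NC = 4:5 ⇒ N = (0, 5/9)
line NV meets CS at M = (5/6, 5/24)
V = N + t·(M−N) with t = 2/5, so NV:VM = 2/5:3/5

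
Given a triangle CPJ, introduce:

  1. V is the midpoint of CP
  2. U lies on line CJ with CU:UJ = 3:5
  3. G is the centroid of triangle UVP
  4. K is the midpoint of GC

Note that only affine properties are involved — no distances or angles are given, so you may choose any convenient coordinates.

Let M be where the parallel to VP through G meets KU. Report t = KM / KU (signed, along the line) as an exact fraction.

t = 1/5

Work in coordinates with C = (0, 0), P = (1, 0), J = (0, 1).
1. V is the midpoint of CP ⇒ V = (1/2, 0)
2. U lies on line CJ with CU:UJ = 3:5 ⇒ U = (0, 3/8)
3. G is the centroid of triangle UVP ⇒ G = (1/2, 1/8)
4. K is the midpoint of GC ⇒ K = (1/4, 1/16)
through G parallel to VP: direction (1/2, 0); meets KU at M = (1/5, 1/8)
M = K + t·(U−K) with t = 1/5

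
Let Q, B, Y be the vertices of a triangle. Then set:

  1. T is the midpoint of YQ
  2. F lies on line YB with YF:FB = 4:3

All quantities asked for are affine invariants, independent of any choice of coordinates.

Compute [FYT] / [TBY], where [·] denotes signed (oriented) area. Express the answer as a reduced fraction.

[FYT]:[TBY] = 4/7

Work in coordinates with Q = (0, 0), B = (1, 0), Y = (0, 1).
1. T is the midpoint of YQ ⇒ T = (0, 1/2)
2. F lies on line YB with YF:FB = 4:3 ⇒ F = (4/7, 3/7)
2·[FYT] = 2/7, 2·[TBY] = 1/2
[FYT]:[TBY] = 2/7:1/2 = 4/7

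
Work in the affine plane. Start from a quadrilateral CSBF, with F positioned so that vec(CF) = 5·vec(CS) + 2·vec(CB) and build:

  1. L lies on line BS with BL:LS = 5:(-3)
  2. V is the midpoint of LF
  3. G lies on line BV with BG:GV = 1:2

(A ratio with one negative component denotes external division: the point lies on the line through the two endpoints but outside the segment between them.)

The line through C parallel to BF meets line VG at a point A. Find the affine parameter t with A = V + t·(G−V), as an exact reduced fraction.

t = 1/2

Choose coordinates C = (0, 0), S = (1, 0), B = (0, 1), F = (5, 2).
1. L lies on line BS with BL:LS = 5:(-3) ⇒ L = (5/2, -3/2)
2. V is the midpoint of LF ⇒ V = (15/4, 1/4)
3. G lies on line BV with BG:GV = 1:2 ⇒ G = (5/4, 3/4)
through C parallel to BF: direction (5, 1); meets VG at A = (5/2, 1/2)
A = V + t·(G−V) with t = 1/2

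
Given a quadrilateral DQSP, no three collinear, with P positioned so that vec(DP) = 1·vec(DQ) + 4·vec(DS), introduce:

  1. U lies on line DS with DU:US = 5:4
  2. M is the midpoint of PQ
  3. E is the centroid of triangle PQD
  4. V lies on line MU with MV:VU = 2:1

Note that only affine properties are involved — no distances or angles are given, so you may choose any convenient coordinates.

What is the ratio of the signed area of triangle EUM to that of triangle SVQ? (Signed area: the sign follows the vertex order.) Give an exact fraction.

[EUM]:[SVQ] = 1/2

Choose coordinates D = (0, 0), Q = (1, 0), S = (0, 1), P = (1, 4).
1. U lies on line DS with DU:US = 5:4 ⇒ U = (0, 5/9)
2. M is the midpoint of PQ ⇒ M = (1, 2)
3. E is the centroid of triangle PQD ⇒ E = (2/3, 4/3)
4. V lies on line MU with MV:VU = 2:1 ⇒ V = (1/3, 28/27)
2·[EUM] = -5/27, 2·[SVQ] = -10/27
[EUM]:[SVQ] = -5/27:-10/27 = 1/2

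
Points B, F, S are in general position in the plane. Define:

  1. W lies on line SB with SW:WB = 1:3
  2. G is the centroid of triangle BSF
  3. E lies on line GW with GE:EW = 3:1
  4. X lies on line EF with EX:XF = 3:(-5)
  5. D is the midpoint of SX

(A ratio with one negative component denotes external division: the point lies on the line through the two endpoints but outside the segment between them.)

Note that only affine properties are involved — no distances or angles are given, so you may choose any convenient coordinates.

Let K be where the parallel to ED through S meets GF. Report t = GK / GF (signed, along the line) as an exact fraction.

t = 51/38

Set B = (0, 0), F = (1, 0), S = (0, 1); any affine frame gives the same invariant.
1. W lies on line SB with SW:WB = 1:3 ⇒ W = (0, 3/4)
2. G is the centroid of triangle BSF ⇒ G = (1/3, 1/3)
3. E lies on line GW with GE:EW = 3:1 ⇒ E = (1/12, 31/48)
4. X lies on line EF with EX:XF = 3:(-5) ⇒ X = (-31/24, 155/96)
5. D is the midpoint of SX ⇒ D = (-31/48, 251/192)
through S parallel to ED: direction (-35/48, 127/192); meets GF at K = (70/57, -13/114)
K = G + t·(F−G) with t = 51/38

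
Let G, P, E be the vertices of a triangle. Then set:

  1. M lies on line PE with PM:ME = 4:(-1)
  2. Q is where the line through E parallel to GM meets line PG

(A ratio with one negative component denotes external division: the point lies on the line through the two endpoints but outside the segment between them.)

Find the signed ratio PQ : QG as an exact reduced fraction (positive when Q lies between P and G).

PQ:QG = 3

Assign G = (0, 0), P = (1, 0), E = (0, 1) — the answer is frame-independent, so this choice is without loss of generality.
1. M lies on line PE with PM:ME = 4:(-1) ⇒ M = (-1/3, 4/3)
2. Q is where the line through E parallel to GM meets line PG ⇒ Q = (1/4, 0)
Q = P + t·(G−P) with t = 3/4, so PQ:QG = t:(1−t) = 3/4:1/4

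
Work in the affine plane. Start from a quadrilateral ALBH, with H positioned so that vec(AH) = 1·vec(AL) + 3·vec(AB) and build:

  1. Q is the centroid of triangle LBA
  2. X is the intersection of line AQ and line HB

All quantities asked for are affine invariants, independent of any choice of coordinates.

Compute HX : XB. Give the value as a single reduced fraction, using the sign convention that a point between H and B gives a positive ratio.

Work in coordinates with A = (0, 0), L = (1, 0), B = (0, 1), H = (1, 3).
1. Q is the centroid of triangle LBA ⇒ Q = (1/3, 1/3)
2. X is the intersection of line AQ and line HB ⇒ X = (-1, -1)
X = H + t·(B−H) with t = 2, so HX:XB = t:(1−t) = 2:-1

HX:XB = -2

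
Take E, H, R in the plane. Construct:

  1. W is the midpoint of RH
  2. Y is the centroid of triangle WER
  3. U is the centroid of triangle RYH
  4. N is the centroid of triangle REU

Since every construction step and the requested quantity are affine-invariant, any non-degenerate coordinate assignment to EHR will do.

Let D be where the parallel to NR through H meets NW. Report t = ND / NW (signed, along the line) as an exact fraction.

t = 2

Work in coordinates with E = (0, 0), H = (1, 0), R = (0, 1).
1. W is the midpoint of RH ⇒ W = (1/2, 1/2)
2. Y is the centroid of triangle WER ⇒ Y = (1/6, 1/2)
3. U is the centroid of triangle RYH ⇒ U = (7/18, 1/2)
4. N is the centroid of triangle REU ⇒ N = (7/54, 1/2)
through H parallel to NR: direction (-7/54, 1/2); meets NW at D = (47/54, 1/2)
D = N + t·(W−N) with t = 2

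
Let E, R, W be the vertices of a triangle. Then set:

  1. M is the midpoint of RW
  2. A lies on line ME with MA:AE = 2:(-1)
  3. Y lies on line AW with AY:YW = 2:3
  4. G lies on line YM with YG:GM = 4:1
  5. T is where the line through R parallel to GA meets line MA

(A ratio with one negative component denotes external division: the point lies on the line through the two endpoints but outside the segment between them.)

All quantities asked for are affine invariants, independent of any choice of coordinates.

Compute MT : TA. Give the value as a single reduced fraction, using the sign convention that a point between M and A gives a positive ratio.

MT:TA = -11/12

Assign E = (0, 0), R = (1, 0), W = (0, 1) — the answer is frame-independent, so this choice is without loss of generality.
1. M is the midpoint of RW ⇒ M = (1/2, 1/2)
2. A lies on line ME with MA:AE = 2:(-1) ⇒ A = (-1/2, -1/2)
3. Y lies on line AW with AY:YW = 2:3 ⇒ Y = (-3/10, 1/10)
4. G lies on line YM with YG:GM = 4:1 ⇒ G = (17/50, 21/50)
5. T is where the line through R parallel to GA meets line MA ⇒ T = (23/2, 23/2)
T = M + t·(A−M) with t = -11, so MT:TA = t:(1−t) = -11:12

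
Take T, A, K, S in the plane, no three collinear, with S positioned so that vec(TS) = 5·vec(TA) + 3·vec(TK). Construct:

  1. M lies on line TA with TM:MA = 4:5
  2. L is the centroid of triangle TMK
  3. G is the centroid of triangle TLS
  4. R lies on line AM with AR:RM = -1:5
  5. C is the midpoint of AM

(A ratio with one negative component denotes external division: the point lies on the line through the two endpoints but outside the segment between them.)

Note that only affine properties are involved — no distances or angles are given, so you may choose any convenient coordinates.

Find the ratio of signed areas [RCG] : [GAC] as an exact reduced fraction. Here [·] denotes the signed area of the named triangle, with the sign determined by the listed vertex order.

[RCG]:[GAC] = 3/2

Assign T = (0, 0), A = (1, 0), K = (0, 1), S = (5, 3) — the answer is frame-independent, so this choice is without loss of generality.
1. M lies on line TA with TM:MA = 4:5 ⇒ M = (4/9, 0)
2. L is the centroid of triangle TMK ⇒ L = (4/27, 1/3)
3. G is the centroid of triangle TLS ⇒ G = (139/81, 10/9)
4. R lies on line AM with AR:RM = -1:5 ⇒ R = (41/36, 0)
5. C is the midpoint of AM ⇒ C = (13/18, 0)
2·[RCG] = -25/54, 2·[GAC] = -25/81
[RCG]:[GAC] = -25/54:-25/81 = 3/2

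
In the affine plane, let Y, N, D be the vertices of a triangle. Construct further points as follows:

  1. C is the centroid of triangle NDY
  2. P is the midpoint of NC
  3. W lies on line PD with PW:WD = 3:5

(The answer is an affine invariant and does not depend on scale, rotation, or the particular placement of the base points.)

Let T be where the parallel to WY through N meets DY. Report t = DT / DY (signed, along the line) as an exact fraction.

t = 43/20

Assign Y = (0, 0), N = (1, 0), D = (0, 1) — the answer is frame-independent, so this choice is without loss of generality.
1. C is the centroid of triangle NDY ⇒ C = (1/3, 1/3)
2. P is the midpoint of NC ⇒ P = (2/3, 1/6)
3. W lies on line PD with PW:WD = 3:5 ⇒ W = (5/12, 23/48)
through N parallel to WY: direction (-5/12, -23/48); meets DY at T = (0, -23/20)
T = D + t·(Y−D) with t = 43/20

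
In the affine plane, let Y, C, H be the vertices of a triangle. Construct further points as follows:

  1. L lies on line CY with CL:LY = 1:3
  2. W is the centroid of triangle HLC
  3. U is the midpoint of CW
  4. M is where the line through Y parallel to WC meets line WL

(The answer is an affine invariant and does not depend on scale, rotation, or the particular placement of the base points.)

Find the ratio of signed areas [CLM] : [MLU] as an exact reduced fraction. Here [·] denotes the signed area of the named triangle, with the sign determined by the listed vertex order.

Set Y = (0, 0), C = (1, 0), H = (0, 1); any affine frame gives the same invariant.
1. L lies on line CY with CL:LY = 1:3 ⇒ L = (3/4, 0)
2. W is the centroid of triangle HLC ⇒ W = (7/12, 1/3)
3. U is the midpoint of CW ⇒ U = (19/24, 1/6)
4. M is where the line through Y parallel to WC meets line WL ⇒ M = (5/4, -1)
2·[CLM] = 1/4, 2·[MLU] = -1/8
[CLM]:[MLU] = 1/4:-1/8 = -2

[CLM]:[MLU] = -2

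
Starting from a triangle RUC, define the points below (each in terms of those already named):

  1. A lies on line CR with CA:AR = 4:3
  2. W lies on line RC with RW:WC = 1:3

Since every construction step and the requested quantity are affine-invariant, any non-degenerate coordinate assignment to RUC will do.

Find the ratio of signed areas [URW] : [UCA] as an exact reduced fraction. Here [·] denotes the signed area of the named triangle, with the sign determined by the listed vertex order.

[URW]:[UCA] = -7/16

Set R = (0, 0), U = (1, 0), C = (0, 1); any affine frame gives the same invariant.
1. A lies on line CR with CA:AR = 4:3 ⇒ A = (0, 3/7)
2. W lies on line RC with RW:WC = 1:3 ⇒ W = (0, 1/4)
2·[URW] = -1/4, 2·[UCA] = 4/7
[URW]:[UCA] = -1/4:4/7 = -7/16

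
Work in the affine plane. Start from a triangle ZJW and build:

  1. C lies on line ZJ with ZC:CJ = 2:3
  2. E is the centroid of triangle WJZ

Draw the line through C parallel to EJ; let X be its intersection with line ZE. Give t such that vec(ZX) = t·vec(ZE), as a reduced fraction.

t = 2/5

Set Z = (0, 0), J = (1, 0), W = (0, 1); any affine frame gives the same invariant.
1. C lies on line ZJ with ZC:CJ = 2:3 ⇒ C = (2/5, 0)
2. E is the centroid of triangle WJZ ⇒ E = (1/3, 1/3)
through C parallel to EJ: direction (2/3, -1/3); meets ZE at X = (2/15, 2/15)
X = Z + t·(E−Z) with t = 2/5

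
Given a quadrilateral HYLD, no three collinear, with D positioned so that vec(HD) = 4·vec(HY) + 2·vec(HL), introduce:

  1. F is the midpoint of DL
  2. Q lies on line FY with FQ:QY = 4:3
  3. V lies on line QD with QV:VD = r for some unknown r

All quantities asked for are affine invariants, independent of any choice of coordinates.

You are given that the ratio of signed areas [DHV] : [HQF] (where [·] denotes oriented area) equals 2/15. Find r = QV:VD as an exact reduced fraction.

Set H = (0, 0), Y = (1, 0), L = (0, 1), D = (4, 2); any affine frame gives the same invariant.
1. F is the midpoint of DL ⇒ F = (2, 3/2)
2. Q lies on line FY with FQ:QY = 4:3 ⇒ Q = (10/7, 9/14)
3. With QV:VD = r, write λ = r/(r+1) so V = Q + λ·(D−Q); V is affine-linear in λ
Every point depending on V is an affine combination of V and λ-independent points, so each such coordinate is linear in λ; the λ² term in each signed area is a multiple of (D−Q)×(D−Q) = 0, so 2·[DHV] and 2·[HQF] are each linear in λ. Evaluating at λ=0 and λ=1:
  2·[DHV] = -2/7·λ + 2/7,   2·[HQF] = 6/7
So [DHV]:[HQF] = (-2/7·λ + 2/7) / (6/7). Setting this equal to 2/15:
  -2/7·λ + 2/7 = 2/15·(6/7)  ⇒  λ = 3/5
Then r = λ/(1−λ) = (3/5)/(2/5) = 3/2. Check: with r = 3/2, V = (104/35, 51/35) and [DHV]:[HQF] = 2/15 as required.

r = 3/2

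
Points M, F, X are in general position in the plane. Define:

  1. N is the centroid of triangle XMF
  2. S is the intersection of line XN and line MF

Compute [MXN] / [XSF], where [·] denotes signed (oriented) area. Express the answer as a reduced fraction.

Assign M = (0, 0), F = (1, 0), X = (0, 1) — the answer is frame-independent, so this choice is without loss of generality.
1. N is the centroid of triangle XMF ⇒ N = (1/3, 1/3)
2. S is the intersection of line XN and line MF ⇒ S = (1/2, 0)
2·[MXN] = -1/3, 2·[XSF] = 1/2
[MXN]:[XSF] = -1/3:1/2 = -2/3

[MXN]:[XSF] = -2/3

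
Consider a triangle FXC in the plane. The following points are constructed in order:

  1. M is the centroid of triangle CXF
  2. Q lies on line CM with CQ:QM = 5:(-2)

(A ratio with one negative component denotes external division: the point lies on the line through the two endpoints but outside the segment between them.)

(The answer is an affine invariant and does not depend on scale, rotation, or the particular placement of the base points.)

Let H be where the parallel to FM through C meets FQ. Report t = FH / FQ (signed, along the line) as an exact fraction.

t = -3/2

Assign F = (0, 0), X = (1, 0), C = (0, 1) — the answer is frame-independent, so this choice is without loss of generality.
1. M is the centroid of triangle CXF ⇒ M = (1/3, 1/3)
2. Q lies on line CM with CQ:QM = 5:(-2) ⇒ Q = (5/9, -1/9)
through C parallel to FM: direction (1/3, 1/3); meets FQ at H = (-5/6, 1/6)
H = F + t·(Q−F) with t = -3/2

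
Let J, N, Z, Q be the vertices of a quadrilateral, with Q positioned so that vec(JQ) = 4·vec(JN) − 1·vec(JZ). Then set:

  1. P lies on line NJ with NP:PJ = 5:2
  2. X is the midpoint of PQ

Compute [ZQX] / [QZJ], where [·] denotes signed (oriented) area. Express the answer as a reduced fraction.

[ZQX]:[QZJ] = -3/7

Choose coordinates J = (0, 0), N = (1, 0), Z = (0, 1), Q = (4, -1).
1. P lies on line NJ with NP:PJ = 5:2 ⇒ P = (2/7, 0)
2. X is the midpoint of PQ ⇒ X = (15/7, -1/2)
2·[ZQX] = -12/7, 2·[QZJ] = 4
[ZQX]:[QZJ] = -12/7:4 = -3/7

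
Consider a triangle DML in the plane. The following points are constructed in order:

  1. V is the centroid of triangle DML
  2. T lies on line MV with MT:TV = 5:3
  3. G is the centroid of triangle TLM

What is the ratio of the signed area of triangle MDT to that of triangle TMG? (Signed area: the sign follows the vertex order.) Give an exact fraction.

[MDT]:[TMG] = -3

Choose coordinates D = (0, 0), M = (1, 0), L = (0, 1).
1. V is the centroid of triangle DML ⇒ V = (1/3, 1/3)
2. T lies on line MV with MT:TV = 5:3 ⇒ T = (7/12, 5/24)
3. G is the centroid of triangle TLM ⇒ G = (19/36, 29/72)
2·[MDT] = -5/24, 2·[TMG] = 5/72
[MDT]:[TMG] = -5/24:5/72 = -3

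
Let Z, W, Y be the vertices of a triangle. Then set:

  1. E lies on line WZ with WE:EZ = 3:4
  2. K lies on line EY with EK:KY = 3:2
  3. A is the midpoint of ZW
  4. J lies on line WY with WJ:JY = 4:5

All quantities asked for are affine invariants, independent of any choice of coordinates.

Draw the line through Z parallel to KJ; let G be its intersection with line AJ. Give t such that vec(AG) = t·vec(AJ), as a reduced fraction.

t = -49/97

Choose coordinates Z = (0, 0), W = (1, 0), Y = (0, 1).
1. E lies on line WZ with WE:EZ = 3:4 ⇒ E = (4/7, 0)
2. K lies on line EY with EK:KY = 3:2 ⇒ K = (8/35, 3/5)
3. A is the midpoint of ZW ⇒ A = (1/2, 0)
4. J lies on line WY with WJ:JY = 4:5 ⇒ J = (5/9, 4/9)
through Z parallel to KJ: direction (103/315, -7/45); meets AJ at G = (412/873, -196/873)
G = A + t·(J−A) with t = -49/97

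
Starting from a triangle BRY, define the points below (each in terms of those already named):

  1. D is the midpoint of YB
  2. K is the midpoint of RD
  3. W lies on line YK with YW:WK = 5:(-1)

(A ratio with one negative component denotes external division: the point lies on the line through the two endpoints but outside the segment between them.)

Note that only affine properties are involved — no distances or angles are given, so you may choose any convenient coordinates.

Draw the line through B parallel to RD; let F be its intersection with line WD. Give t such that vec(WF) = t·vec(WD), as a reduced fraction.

Assign B = (0, 0), R = (1, 0), Y = (0, 1) — the answer is frame-independent, so this choice is without loss of generality.
1. D is the midpoint of YB ⇒ D = (0, 1/2)
2. K is the midpoint of RD ⇒ K = (1/2, 1/4)
3. W lies on line YK with YW:WK = 5:(-1) ⇒ W = (5/8, 1/16)
through B parallel to RD: direction (-1, 1/2); meets WD at F = (5/2, -5/4)
F = W + t·(D−W) with t = -3

t = -3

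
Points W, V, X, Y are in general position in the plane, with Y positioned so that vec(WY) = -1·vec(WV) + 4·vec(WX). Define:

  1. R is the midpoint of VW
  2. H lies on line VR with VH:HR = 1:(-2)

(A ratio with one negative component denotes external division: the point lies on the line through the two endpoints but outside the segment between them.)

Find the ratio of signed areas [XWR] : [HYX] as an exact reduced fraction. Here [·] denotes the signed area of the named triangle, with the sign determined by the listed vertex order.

[XWR]:[HYX] = 1/7

Set W = (0, 0), V = (1, 0), X = (0, 1), Y = (-1, 4); any affine frame gives the same invariant.
1. R is the midpoint of VW ⇒ R = (1/2, 0)
2. H lies on line VR with VH:HR = 1:(-2) ⇒ H = (3/2, 0)
2·[XWR] = 1/2, 2·[HYX] = 7/2
[XWR]:[HYX] = 1/2:7/2 = 1/7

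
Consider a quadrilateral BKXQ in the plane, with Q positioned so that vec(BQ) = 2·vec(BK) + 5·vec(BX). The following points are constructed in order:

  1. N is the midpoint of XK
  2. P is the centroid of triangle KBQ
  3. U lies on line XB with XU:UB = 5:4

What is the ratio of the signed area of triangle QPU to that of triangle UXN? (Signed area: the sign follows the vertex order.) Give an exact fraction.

[QPU]:[UXN] = 38/5

Set B = (0, 0), K = (1, 0), X = (0, 1), Q = (2, 5); any affine frame gives the same invariant.
1. N is the midpoint of XK ⇒ N = (1/2, 1/2)
2. P is the centroid of triangle KBQ ⇒ P = (1, 5/3)
3. U lies on line XB with XU:UB = 5:4 ⇒ U = (0, 4/9)
2·[QPU] = -19/9, 2·[UXN] = -5/18
[QPU]:[UXN] = -19/9:-5/18 = 38/5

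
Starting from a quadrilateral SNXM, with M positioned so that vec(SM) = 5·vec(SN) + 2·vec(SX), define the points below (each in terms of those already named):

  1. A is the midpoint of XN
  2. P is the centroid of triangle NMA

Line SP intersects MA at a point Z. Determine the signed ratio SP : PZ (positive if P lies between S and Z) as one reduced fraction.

SP:PZ = 1/2

Work in coordinates with S = (0, 0), N = (1, 0), X = (0, 1), M = (5, 2).
1. A is the midpoint of XN ⇒ A = (1/2, 1/2)
2. P is the centroid of triangle NMA ⇒ P = (13/6, 5/6)
line SP meets MA at Z = (13/2, 5/2)
P = S + t·(Z−S) with t = 1/3, so SP:PZ = 1/3:2/3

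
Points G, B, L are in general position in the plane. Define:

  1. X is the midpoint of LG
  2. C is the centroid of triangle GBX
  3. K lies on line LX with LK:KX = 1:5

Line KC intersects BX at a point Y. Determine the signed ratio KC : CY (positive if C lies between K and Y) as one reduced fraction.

Work in coordinates with G = (0, 0), B = (1, 0), L = (0, 1).
1. X is the midpoint of LG ⇒ X = (0, 1/2)
2. C is the centroid of triangle GBX ⇒ C = (1/3, 1/6)
3. K lies on line LX with LK:KX = 1:5 ⇒ K = (0, 11/12)
line KC meets BX at Y = (5/21, 8/21)
C = K + t·(Y−K) with t = 7/5, so KC:CY = 7/5:-2/5

KC:CY = -7/2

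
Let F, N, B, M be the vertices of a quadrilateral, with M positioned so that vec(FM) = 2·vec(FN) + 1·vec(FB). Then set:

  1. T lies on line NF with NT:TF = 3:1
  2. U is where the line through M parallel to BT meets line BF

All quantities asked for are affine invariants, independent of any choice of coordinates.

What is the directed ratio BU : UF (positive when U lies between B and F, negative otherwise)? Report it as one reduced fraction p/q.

BU:UF = -8/9

Assign F = (0, 0), N = (1, 0), B = (0, 1), M = (2, 1) — the answer is frame-independent, so this choice is without loss of generality.
1. T lies on line NF with NT:TF = 3:1 ⇒ T = (1/4, 0)
2. U is where the line through M parallel to BT meets line BF ⇒ U = (0, 9)
U = B + t·(F−B) with t = -8, so BU:UF = t:(1−t) = -8:9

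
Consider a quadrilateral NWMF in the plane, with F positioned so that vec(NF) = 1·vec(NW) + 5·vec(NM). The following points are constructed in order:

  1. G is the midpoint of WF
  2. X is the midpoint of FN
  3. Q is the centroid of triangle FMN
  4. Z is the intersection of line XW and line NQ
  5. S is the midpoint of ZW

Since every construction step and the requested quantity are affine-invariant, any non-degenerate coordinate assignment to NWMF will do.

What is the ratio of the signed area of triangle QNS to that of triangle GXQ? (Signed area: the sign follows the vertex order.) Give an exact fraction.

Set N = (0, 0), W = (1, 0), M = (0, 1), F = (1, 5); any affine frame gives the same invariant.
1. G is the midpoint of WF ⇒ G = (1, 5/2)
2. X is the midpoint of FN ⇒ X = (1/2, 5/2)
3. Q is the centroid of triangle FMN ⇒ Q = (1/3, 2)
4. Z is the intersection of line XW and line NQ ⇒ Z = (5/11, 30/11)
5. S is the midpoint of ZW ⇒ S = (8/11, 15/11)
2·[QNS] = 1, 2·[GXQ] = 1/4
[QNS]:[GXQ] = 1:1/4 = 4

[QNS]:[GXQ] = 4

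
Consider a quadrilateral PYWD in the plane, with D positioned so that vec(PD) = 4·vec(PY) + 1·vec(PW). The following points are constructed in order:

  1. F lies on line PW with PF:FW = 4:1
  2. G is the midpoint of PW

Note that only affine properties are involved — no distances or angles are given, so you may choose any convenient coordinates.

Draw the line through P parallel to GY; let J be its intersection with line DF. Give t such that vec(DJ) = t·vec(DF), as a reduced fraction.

Set P = (0, 0), Y = (1, 0), W = (0, 1), D = (4, 1); any affine frame gives the same invariant.
1. F lies on line PW with PF:FW = 4:1 ⇒ F = (0, 4/5)
2. G is the midpoint of PW ⇒ G = (0, 1/2)
through P parallel to GY: direction (1, -1/2); meets DF at J = (-16/11, 8/11)
J = D + t·(F−D) with t = 15/11

t = 15/11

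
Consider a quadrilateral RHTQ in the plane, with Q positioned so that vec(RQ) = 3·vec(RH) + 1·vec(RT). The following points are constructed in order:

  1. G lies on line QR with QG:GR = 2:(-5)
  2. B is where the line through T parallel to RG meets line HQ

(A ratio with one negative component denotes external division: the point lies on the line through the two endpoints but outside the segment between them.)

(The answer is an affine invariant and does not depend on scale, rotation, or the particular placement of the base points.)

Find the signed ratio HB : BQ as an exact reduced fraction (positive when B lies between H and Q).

Set R = (0, 0), H = (1, 0), T = (0, 1), Q = (3, 1); any affine frame gives the same invariant.
1. G lies on line QR with QG:GR = 2:(-5) ⇒ G = (5, 5/3)
2. B is where the line through T parallel to RG meets line HQ ⇒ B = (9, 4)
B = H + t·(Q−H) with t = 4, so HB:BQ = t:(1−t) = 4:-3

HB:BQ = -4/3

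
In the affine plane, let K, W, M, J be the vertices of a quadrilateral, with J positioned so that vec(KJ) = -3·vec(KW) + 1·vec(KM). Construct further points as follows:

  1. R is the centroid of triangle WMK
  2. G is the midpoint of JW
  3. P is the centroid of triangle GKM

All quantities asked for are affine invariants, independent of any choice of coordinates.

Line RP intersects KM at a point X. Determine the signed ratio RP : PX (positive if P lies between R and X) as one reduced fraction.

RP:PX = -2

Work in coordinates with K = (0, 0), W = (1, 0), M = (0, 1), J = (-3, 1).
1. R is the centroid of triangle WMK ⇒ R = (1/3, 1/3)
2. G is the midpoint of JW ⇒ G = (-1, 1/2)
3. P is the centroid of triangle GKM ⇒ P = (-1/3, 1/2)
line RP meets KM at X = (0, 5/12)
P = R + t·(X−R) with t = 2, so RP:PX = 2:-1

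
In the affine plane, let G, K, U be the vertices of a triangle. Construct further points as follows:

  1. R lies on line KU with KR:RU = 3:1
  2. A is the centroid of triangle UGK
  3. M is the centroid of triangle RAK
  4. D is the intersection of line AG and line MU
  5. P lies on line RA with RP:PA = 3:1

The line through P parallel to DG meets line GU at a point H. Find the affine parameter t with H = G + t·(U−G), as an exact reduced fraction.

Choose coordinates G = (0, 0), K = (1, 0), U = (0, 1).
1. R lies on line KU with KR:RU = 3:1 ⇒ R = (1/4, 3/4)
2. A is the centroid of triangle UGK ⇒ A = (1/3, 1/3)
3. M is the centroid of triangle RAK ⇒ M = (19/36, 13/36)
4. D is the intersection of line AG and line MU ⇒ D = (19/42, 19/42)
5. P lies on line RA with RP:PA = 3:1 ⇒ P = (5/16, 7/16)
through P parallel to DG: direction (-19/42, -19/42); meets GU at H = (0, 1/8)
H = G + t·(U−G) with t = 1/8

t = 1/8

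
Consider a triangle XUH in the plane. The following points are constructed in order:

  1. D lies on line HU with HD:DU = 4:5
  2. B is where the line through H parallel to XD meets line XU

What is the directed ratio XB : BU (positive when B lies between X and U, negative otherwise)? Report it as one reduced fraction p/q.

XB:BU = -4/9

Assign X = (0, 0), U = (1, 0), H = (0, 1) — the answer is frame-independent, so this choice is without loss of generality.
1. D lies on line HU with HD:DU = 4:5 ⇒ D = (4/9, 5/9)
2. B is where the line through H parallel to XD meets line XU ⇒ B = (-4/5, 0)
B = X + t·(U−X) with t = -4/5, so XB:BU = t:(1−t) = -4/5:9/5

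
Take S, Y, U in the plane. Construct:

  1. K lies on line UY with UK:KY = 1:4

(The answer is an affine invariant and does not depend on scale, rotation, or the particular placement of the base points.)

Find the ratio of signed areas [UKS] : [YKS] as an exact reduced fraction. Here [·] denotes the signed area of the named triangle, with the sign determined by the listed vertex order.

Choose coordinates S = (0, 0), Y = (1, 0), U = (0, 1).
1. K lies on line UY with UK:KY = 1:4 ⇒ K = (1/5, 4/5)
2·[UKS] = -1/5, 2·[YKS] = 4/5
[UKS]:[YKS] = -1/5:4/5 = -1/4

[UKS]:[YKS] = -1/4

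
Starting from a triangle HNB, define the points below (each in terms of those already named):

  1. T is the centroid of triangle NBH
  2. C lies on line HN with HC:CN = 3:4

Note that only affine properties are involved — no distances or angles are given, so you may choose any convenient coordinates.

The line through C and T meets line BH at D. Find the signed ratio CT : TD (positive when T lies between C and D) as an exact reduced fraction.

Set H = (0, 0), N = (1, 0), B = (0, 1); any affine frame gives the same invariant.
1. T is the centroid of triangle NBH ⇒ T = (1/3, 1/3)
2. C lies on line HN with HC:CN = 3:4 ⇒ C = (3/7, 0)
line CT meets BH at D = (0, 3/2)
T = C + t·(D−C) with t = 2/9, so CT:TD = 2/9:7/9

CT:TD = 2/7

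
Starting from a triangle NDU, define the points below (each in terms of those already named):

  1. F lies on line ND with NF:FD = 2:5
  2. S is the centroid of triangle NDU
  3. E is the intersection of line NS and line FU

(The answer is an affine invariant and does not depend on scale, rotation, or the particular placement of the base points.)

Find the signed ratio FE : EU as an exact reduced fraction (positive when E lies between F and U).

Set N = (0, 0), D = (1, 0), U = (0, 1); any affine frame gives the same invariant.
1. F lies on line ND with NF:FD = 2:5 ⇒ F = (2/7, 0)
2. S is the centroid of triangle NDU ⇒ S = (1/3, 1/3)
3. E is the intersection of line NS and line FU ⇒ E = (2/9, 2/9)
E = F + t·(U−F) with t = 2/9, so FE:EU = t:(1−t) = 2/9:7/9

FE:EU = 2/7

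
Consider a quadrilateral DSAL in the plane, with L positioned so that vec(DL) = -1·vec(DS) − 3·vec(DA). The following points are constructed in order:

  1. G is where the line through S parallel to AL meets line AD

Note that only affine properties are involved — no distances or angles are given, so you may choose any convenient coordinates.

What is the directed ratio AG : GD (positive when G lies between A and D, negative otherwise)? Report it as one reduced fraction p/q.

AG:GD = -5/4

Set D = (0, 0), S = (1, 0), A = (0, 1), L = (-1, -3); any affine frame gives the same invariant.
1. G is where the line through S parallel to AL meets line AD ⇒ G = (0, -4)
G = A + t·(D−A) with t = 5, so AG:GD = t:(1−t) = 5:-4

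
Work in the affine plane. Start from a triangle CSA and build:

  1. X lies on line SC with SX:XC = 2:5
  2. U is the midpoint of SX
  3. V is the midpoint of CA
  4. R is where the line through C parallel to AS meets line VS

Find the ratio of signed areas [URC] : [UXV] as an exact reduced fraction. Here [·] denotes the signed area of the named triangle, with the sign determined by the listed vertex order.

[URC]:[UXV] = -12

Choose coordinates C = (0, 0), S = (1, 0), A = (0, 1).
1. X lies on line SC with SX:XC = 2:5 ⇒ X = (5/7, 0)
2. U is the midpoint of SX ⇒ U = (6/7, 0)
3. V is the midpoint of CA ⇒ V = (0, 1/2)
4. R is where the line through C parallel to AS meets line VS ⇒ R = (-1, 1)
2·[URC] = 6/7, 2·[UXV] = -1/14
[URC]:[UXV] = 6/7:-1/14 = -12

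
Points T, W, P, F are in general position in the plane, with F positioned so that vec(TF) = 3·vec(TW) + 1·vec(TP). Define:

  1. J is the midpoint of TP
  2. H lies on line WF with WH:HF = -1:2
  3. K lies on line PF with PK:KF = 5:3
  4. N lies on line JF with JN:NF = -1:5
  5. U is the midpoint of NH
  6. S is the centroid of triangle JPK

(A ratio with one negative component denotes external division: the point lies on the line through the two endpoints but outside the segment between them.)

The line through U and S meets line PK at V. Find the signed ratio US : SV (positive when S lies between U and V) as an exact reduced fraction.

Set T = (0, 0), W = (1, 0), P = (0, 1), F = (3, 1); any affine frame gives the same invariant.
1. J is the midpoint of TP ⇒ J = (0, 1/2)
2. H lies on line WF with WH:HF = -1:2 ⇒ H = (-1, -1)
3. K lies on line PF with PK:KF = 5:3 ⇒ K = (15/8, 1)
4. N lies on line JF with JN:NF = -1:5 ⇒ N = (-3/4, 3/8)
5. U is the midpoint of NH ⇒ U = (-7/8, -5/16)
6. S is the centroid of triangle JPK ⇒ S = (5/8, 5/6)
line US meets PK at V = (371/440, 1)
S = U + t·(V−U) with t = 55/63, so US:SV = 55/63:8/63

US:SV = 55/8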